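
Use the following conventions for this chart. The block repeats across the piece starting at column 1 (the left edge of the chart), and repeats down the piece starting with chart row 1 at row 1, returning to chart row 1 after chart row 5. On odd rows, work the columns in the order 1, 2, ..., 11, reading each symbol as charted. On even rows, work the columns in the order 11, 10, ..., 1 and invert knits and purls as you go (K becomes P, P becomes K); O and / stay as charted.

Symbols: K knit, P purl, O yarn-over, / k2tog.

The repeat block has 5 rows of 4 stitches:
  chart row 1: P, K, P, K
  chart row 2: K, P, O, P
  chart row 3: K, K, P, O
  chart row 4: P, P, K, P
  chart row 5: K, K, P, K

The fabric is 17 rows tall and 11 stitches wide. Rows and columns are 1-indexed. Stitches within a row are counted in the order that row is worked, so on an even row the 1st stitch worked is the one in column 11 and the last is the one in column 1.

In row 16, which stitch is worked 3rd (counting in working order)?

For row 16: chart row = ((16-1) mod 5) + 1 = 1; this is a WS (even) row.
Chart row 1 tiled across columns 1-11: P K P K P K P K P K P
WS row: flip the tiled sequence (start at column 11) and apply K<->P; O and / stay.
Row 16 as worked: K P K P K P K P K P K
Stitch 3 in working order -> K

Stitch:
K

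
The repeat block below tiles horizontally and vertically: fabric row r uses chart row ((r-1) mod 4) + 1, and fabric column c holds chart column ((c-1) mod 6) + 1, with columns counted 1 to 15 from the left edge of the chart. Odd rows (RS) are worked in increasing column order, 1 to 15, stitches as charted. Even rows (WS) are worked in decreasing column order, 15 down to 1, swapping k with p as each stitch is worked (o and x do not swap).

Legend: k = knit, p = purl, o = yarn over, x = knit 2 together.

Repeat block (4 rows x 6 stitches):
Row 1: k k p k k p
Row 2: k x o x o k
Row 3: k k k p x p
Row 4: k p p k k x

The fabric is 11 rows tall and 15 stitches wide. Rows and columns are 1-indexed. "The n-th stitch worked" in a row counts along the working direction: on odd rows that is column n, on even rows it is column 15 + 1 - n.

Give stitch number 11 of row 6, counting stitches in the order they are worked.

== STITCH ==
o

Derivation:
Row 6 uses chart row ((6-1) mod 4)+1 = 2. Row 6 is even, so WS.
Chart row 2 tiled across columns 1-15: k x o x o k k x o x o k k x o
Wrong side: read the tiled row from column 15 down to 1 and exchange k with p (leave o, x).
Row 6 as worked: o x p p o x o x p p o x o x p
Stitch 11 in working order -> o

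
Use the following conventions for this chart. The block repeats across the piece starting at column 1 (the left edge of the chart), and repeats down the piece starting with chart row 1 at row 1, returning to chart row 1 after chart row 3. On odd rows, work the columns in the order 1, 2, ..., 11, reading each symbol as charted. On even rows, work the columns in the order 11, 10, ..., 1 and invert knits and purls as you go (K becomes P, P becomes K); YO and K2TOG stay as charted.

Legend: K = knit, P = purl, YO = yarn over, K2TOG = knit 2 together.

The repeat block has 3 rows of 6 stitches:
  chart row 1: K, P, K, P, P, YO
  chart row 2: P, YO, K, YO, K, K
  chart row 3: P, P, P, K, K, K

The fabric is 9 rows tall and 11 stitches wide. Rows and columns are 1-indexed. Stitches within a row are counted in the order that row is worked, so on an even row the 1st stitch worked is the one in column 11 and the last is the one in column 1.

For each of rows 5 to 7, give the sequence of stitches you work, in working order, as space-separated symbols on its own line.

Result:
P YO K YO K K P YO K YO K
P P K K K P P P K K K
K P K P P YO K P K P P

Derivation:
Row 5: chart row 2, RS - tile across columns 1-11 and work as-is.
Row 6: chart row 3, WS - tiled (columns 1-11): P P P K K K P P P K K; work from column 11 back to 1 with K<->P swapped.
Row 7: chart row 1, RS - tile across columns 1-11 and work as-is.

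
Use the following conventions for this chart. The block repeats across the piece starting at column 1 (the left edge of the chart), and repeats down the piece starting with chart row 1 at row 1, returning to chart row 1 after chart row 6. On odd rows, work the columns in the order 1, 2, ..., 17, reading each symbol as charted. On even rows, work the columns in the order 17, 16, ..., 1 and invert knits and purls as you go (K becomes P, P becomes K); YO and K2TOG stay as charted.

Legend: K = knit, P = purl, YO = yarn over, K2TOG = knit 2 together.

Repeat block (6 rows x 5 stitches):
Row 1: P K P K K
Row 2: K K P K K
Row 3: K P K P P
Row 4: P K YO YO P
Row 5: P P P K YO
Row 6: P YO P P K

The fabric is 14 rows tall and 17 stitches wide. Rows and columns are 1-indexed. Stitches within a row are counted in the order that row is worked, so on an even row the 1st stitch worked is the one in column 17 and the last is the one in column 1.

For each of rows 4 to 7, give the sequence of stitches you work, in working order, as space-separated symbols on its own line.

Row 4: chart row 4, WS - tiled (columns 1-17): P K YO YO P P K YO YO P P K YO YO P P K; work from column 17 back to 1 with K<->P swapped.
Row 5: chart row 5, RS - tile across columns 1-17 and work as-is.
Row 6: chart row 6, WS - tiled (columns 1-17): P YO P P K P YO P P K P YO P P K P YO; work from column 17 back to 1 with K<->P swapped.
Row 7: chart row 1, RS - tile across columns 1-17 and work as-is.

Result:
P K K YO YO P K K YO YO P K K YO YO P K
P P P K YO P P P K YO P P P K YO P P
YO K P K K YO K P K K YO K P K K YO K
P K P K K P K P K K P K P K K P K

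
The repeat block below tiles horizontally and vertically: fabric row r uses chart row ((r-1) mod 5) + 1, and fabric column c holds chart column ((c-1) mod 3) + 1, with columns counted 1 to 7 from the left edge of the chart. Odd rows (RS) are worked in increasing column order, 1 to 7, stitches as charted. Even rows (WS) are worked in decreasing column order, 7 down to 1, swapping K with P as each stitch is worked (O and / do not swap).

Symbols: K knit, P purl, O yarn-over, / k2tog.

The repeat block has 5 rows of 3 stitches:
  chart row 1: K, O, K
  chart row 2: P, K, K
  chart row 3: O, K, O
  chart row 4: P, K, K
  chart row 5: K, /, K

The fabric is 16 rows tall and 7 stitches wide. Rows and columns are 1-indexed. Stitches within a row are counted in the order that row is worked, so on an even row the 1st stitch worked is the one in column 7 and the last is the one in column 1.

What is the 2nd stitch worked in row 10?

Result:
P

Derivation:
Row 10: (10-1) mod 5 = 4, so use chart row 5. Even row -> WS.
Chart row 5 tiled across columns 1-7: K / K K / K K
WS row: flip the tiled sequence (start at column 7) and apply K<->P; O and / stay.
Row 10 as worked: P P / P P / P
The 2nd stitch worked is P.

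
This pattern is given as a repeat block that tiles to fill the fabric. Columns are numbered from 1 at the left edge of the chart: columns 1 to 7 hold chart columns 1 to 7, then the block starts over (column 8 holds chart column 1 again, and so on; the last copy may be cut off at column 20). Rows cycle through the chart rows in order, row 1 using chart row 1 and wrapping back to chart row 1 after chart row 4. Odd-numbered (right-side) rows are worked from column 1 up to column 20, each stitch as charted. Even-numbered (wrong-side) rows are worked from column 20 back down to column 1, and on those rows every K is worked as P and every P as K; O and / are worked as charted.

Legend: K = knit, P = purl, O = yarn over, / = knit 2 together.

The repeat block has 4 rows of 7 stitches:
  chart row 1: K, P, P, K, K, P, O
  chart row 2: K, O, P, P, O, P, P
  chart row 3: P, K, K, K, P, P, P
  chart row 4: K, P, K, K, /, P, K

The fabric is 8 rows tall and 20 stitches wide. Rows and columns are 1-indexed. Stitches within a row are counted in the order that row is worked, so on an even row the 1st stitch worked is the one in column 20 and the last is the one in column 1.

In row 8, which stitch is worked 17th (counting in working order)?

Row 8 uses chart row ((8-1) mod 4)+1 = 4. Row 8 is even, so WS.
Chart row 4 tiled across columns 1-20: K P K K / P K K P K K / P K K P K K / P
Wrong side: read the tiled row from column 20 down to 1 and exchange K with P (leave O, /).
Row 8 as worked: K / P P K P P K / P P K P P K / P P K P
Stitch 17 in working order -> P

Result:
P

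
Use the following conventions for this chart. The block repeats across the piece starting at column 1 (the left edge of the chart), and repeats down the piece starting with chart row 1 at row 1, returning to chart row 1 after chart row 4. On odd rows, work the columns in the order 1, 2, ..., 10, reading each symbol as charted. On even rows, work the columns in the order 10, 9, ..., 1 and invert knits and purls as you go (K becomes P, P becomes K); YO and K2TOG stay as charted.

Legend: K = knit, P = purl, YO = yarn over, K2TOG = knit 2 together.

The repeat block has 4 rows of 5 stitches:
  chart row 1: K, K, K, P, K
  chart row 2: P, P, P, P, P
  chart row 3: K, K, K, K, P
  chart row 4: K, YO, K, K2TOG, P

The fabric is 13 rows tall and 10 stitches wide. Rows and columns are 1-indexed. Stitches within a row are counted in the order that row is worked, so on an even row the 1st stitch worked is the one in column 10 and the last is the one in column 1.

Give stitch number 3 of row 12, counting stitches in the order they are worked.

Stitch:
P

Derivation:
Row 12 uses chart row ((12-1) mod 4)+1 = 4. Row 12 is even, so WS.
Chart row 4 tiled across columns 1-10: K YO K K2TOG P K YO K K2TOG P
WS row: flip the tiled sequence (start at column 10) and apply K<->P; YO and K2TOG stay.
Row 12 as worked: K K2TOG P YO P K K2TOG P YO P
The 3rd stitch worked is P.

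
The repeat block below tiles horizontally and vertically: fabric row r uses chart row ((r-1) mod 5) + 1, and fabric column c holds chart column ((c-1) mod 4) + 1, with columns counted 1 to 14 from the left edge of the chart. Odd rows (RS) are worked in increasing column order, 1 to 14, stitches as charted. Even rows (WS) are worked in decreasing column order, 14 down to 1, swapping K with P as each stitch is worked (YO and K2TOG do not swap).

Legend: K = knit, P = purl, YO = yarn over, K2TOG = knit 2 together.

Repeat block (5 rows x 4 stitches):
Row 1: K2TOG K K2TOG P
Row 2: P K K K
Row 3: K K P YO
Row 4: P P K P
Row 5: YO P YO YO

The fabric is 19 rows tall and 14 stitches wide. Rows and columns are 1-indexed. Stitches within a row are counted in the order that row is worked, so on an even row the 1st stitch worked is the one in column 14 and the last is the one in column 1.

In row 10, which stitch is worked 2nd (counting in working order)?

For row 10: chart row = ((10-1) mod 5) + 1 = 5; this is a WS (even) row.
Chart row 5 tiled across columns 1-14: YO P YO YO YO P YO YO YO P YO YO YO P
Wrong side: read the tiled row from column 14 down to 1 and exchange K with P (leave YO, K2TOG).
Row 10 as worked: K YO YO YO K YO YO YO K YO YO YO K YO
Counting 2 along the worked row gives YO.

Result:
YO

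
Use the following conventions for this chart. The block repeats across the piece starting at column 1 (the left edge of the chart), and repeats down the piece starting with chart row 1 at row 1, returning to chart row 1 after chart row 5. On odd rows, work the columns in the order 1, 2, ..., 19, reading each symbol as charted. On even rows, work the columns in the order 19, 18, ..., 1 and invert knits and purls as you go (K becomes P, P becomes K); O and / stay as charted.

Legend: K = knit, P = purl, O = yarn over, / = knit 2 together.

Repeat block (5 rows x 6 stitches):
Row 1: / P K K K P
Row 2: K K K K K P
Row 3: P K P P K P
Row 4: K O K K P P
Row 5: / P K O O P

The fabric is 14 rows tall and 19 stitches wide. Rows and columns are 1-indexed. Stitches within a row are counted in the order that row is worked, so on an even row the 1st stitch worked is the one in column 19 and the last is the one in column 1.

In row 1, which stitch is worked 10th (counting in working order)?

Row 1: (1-1) mod 5 = 0, so use chart row 1. Odd row -> RS.
Chart row 1 tiled across columns 1-19: / P K K K P / P K K K P / P K K K P /
Right side: take the tiled row as-is (worked left to right from column 1).
Stitch 10 in working order -> K

Stitch:
K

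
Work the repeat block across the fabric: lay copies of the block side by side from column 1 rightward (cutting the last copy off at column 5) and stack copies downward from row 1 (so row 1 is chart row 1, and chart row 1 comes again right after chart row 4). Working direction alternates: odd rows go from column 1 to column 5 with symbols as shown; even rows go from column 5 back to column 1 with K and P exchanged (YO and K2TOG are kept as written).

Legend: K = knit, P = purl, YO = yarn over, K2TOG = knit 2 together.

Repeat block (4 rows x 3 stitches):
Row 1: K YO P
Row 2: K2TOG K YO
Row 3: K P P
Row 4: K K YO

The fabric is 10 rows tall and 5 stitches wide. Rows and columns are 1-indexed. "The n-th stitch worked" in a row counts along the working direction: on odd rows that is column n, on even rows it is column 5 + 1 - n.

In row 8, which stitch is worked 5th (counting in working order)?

For row 8: chart row = ((8-1) mod 4) + 1 = 4; this is a WS (even) row.
Chart row 4 tiled across columns 1-5: K K YO K K
WS: work from column 5 back to column 1 (reverse the tiled row), swapping K<->P (YO and K2TOG unchanged).
Row 8 as worked: P P YO P P
Stitch 5 in working order -> P

Stitch:
P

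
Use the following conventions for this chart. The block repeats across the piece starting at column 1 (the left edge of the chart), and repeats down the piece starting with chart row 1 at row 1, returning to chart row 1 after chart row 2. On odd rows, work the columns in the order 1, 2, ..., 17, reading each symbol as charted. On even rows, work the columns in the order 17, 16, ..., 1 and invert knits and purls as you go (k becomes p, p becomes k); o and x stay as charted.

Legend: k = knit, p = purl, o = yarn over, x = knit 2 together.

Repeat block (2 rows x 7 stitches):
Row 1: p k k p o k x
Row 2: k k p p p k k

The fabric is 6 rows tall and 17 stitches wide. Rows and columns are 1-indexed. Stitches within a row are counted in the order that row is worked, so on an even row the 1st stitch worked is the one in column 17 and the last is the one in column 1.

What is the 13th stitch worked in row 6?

Result:
k

Derivation:
Row 6 uses chart row ((6-1) mod 2)+1 = 2. Row 6 is even, so WS.
Chart row 2 tiled across columns 1-17: k k p p p k k k k p p p k k k k p
WS row: flip the tiled sequence (start at column 17) and apply k<->p; o and x stay.
Row 6 as worked: k p p p p k k k p p p p k k k p p
The 13th stitch worked is k.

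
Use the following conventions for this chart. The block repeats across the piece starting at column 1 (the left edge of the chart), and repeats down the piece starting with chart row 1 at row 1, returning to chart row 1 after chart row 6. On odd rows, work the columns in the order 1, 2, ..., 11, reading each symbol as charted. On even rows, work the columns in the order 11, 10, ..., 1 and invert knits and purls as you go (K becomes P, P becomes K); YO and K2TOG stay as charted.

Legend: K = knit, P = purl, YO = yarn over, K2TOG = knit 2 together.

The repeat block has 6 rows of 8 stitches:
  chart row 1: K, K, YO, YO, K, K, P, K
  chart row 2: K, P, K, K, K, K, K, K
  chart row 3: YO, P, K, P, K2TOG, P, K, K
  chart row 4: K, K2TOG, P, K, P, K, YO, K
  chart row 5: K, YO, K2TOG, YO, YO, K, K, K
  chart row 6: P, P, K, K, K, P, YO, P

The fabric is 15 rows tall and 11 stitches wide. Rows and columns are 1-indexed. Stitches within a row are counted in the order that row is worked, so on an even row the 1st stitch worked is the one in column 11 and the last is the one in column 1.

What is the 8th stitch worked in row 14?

== STITCH ==
P

Derivation:
For row 14: chart row = ((14-1) mod 6) + 1 = 2; this is a WS (even) row.
Chart row 2 tiled across columns 1-11: K P K K K K K K K P K
WS row: flip the tiled sequence (start at column 11) and apply K<->P; YO and K2TOG stay.
Row 14 as worked: P K P P P P P P P K P
The 8th stitch worked is P.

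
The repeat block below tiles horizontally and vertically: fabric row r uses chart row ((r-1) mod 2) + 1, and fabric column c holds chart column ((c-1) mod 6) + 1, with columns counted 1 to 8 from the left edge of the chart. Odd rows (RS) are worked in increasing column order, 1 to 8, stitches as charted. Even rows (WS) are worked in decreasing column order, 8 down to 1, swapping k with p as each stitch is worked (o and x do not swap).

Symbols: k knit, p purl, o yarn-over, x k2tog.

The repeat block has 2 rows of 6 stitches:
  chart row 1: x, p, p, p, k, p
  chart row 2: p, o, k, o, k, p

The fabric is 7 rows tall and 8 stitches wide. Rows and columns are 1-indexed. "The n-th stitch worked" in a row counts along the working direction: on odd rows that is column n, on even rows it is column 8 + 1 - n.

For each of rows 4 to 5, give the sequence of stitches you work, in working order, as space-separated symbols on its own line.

Result:
o k k p o p o k
x p p p k p x p

Derivation:
Row 4: chart row 2, WS - tiled (columns 1-8): p o k o k p p o; work from column 8 back to 1 with k<->p swapped.
Row 5: chart row 1, RS - tile across columns 1-8 and work as-is.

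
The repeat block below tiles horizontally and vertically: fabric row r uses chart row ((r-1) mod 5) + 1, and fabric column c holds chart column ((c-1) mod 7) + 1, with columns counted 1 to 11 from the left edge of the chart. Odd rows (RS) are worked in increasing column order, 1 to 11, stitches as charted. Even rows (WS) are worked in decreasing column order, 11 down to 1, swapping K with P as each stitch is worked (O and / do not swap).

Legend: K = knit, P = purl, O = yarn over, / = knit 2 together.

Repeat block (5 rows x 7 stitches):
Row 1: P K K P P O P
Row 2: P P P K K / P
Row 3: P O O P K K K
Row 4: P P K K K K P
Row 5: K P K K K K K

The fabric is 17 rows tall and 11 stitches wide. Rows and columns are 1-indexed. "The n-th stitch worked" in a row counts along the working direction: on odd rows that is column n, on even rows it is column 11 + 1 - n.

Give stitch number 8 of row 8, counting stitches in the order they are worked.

== STITCH ==
K

Derivation:
Row 8 uses chart row ((8-1) mod 5)+1 = 3. Row 8 is even, so WS.
Chart row 3 tiled across columns 1-11: P O O P K K K P O O P
Wrong side: read the tiled row from column 11 down to 1 and exchange K with P (leave O, /).
Row 8 as worked: K O O K P P P K O O K
The 8th stitch worked is K.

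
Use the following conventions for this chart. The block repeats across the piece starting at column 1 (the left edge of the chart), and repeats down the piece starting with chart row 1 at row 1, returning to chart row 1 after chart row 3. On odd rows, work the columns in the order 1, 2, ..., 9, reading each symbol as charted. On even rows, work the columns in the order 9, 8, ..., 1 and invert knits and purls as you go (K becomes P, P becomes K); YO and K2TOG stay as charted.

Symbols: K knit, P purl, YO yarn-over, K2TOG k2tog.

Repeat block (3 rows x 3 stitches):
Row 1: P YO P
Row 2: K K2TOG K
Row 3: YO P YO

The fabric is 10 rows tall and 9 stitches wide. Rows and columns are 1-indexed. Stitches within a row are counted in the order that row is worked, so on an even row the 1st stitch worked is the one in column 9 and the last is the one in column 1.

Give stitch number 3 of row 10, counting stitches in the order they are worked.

Stitch:
K

Derivation:
Row 10 uses chart row ((10-1) mod 3)+1 = 1. Row 10 is even, so WS.
Chart row 1 tiled across columns 1-9: P YO P P YO P P YO P
WS row: flip the tiled sequence (start at column 9) and apply K<->P; YO and K2TOG stay.
Row 10 as worked: K YO K K YO K K YO K
Counting 3 along the worked row gives K.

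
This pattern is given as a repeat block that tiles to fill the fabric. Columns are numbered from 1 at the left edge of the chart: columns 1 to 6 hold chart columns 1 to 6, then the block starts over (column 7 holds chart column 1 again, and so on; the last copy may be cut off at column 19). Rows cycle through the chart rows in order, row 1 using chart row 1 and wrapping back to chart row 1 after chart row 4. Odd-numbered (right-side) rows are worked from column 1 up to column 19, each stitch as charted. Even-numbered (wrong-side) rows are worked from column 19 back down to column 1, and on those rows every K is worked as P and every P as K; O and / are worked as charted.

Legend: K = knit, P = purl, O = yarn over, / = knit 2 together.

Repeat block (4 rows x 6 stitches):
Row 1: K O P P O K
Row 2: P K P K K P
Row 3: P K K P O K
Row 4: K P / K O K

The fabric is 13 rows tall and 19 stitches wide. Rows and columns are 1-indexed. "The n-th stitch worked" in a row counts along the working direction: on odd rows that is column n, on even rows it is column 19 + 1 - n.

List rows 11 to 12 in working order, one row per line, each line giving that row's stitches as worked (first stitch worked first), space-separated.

Row 11: chart row 3, RS - tile across columns 1-19 and work as-is.
Row 12: chart row 4, WS - tiled (columns 1-19): K P / K O K K P / K O K K P / K O K K; work from column 19 back to 1 with K<->P swapped.

Result:
P K K P O K P K K P O K P K K P O K P
P P O P / K P P O P / K P P O P / K P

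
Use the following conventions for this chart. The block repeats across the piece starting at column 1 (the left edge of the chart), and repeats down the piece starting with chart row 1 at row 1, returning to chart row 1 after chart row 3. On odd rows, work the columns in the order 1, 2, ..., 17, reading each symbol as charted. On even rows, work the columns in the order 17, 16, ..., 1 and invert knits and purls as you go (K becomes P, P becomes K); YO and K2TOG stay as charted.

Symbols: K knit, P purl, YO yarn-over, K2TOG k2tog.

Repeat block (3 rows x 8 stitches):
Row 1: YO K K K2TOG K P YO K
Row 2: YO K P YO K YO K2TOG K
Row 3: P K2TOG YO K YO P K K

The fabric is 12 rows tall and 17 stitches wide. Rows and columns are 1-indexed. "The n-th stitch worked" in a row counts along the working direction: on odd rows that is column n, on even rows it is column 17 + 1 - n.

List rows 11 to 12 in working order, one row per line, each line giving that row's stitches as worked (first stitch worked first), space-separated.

Result:
YO K P YO K YO K2TOG K YO K P YO K YO K2TOG K YO
K P P K YO P YO K2TOG K P P K YO P YO K2TOG K

Derivation:
Row 11: chart row 2, RS - tile across columns 1-17 and work as-is.
Row 12: chart row 3, WS - tiled (columns 1-17): P K2TOG YO K YO P K K P K2TOG YO K YO P K K P; work from column 17 back to 1 with K<->P swapped.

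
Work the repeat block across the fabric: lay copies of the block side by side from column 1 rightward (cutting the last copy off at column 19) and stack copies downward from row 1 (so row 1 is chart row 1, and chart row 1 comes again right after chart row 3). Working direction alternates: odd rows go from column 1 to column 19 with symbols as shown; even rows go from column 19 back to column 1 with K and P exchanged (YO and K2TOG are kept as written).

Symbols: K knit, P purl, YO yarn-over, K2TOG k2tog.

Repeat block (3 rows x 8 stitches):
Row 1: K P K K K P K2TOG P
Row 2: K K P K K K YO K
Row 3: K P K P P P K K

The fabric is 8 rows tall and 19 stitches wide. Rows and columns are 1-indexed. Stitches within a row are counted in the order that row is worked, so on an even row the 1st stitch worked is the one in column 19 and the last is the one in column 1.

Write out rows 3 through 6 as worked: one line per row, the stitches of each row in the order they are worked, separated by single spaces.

Rows as worked:
K P K P P P K K K P K P P P K K K P K
P K P K K2TOG K P P P K P K K2TOG K P P P K P
K K P K K K YO K K K P K K K YO K K K P
P K P P P K K K P K P P P K K K P K P

Derivation:
Row 3: chart row 3, RS - tile across columns 1-19 and work as-is.
Row 4: chart row 1, WS - tiled (columns 1-19): K P K K K P K2TOG P K P K K K P K2TOG P K P K; work from column 19 back to 1 with K<->P swapped.
Row 5: chart row 2, RS - tile across columns 1-19 and work as-is.
Row 6: chart row 3, WS - tiled (columns 1-19): K P K P P P K K K P K P P P K K K P K; work from column 19 back to 1 with K<->P swapped.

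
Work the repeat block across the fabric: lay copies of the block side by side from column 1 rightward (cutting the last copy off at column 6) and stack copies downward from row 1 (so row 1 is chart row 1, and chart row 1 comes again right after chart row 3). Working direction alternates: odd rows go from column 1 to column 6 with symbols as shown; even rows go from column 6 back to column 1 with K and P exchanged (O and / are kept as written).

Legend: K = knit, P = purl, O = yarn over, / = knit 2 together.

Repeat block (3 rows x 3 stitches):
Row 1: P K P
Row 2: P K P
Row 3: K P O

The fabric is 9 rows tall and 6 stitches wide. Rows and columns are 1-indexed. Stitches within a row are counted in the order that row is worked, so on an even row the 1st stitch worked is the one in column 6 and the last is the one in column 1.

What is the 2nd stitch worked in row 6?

Stitch:
K

Derivation:
For row 6: chart row = ((6-1) mod 3) + 1 = 3; this is a WS (even) row.
Chart row 3 tiled across columns 1-6: K P O K P O
Wrong side: read the tiled row from column 6 down to 1 and exchange K with P (leave O, /).
Row 6 as worked: O K P O K P
The 2nd stitch worked is K.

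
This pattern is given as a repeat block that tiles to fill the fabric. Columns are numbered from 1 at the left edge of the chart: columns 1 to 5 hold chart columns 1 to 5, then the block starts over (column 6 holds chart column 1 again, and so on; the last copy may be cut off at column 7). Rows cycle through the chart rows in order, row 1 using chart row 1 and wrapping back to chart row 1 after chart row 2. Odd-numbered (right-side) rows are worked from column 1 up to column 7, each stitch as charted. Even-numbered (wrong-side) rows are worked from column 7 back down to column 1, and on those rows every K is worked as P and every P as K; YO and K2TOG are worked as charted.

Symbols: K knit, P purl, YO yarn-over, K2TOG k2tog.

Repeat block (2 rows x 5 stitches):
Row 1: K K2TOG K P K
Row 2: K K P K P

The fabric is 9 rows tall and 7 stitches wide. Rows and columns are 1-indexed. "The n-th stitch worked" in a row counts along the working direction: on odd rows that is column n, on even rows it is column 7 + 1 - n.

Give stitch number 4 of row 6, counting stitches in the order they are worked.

Row 6 uses chart row ((6-1) mod 2)+1 = 2. Row 6 is even, so WS.
Chart row 2 tiled across columns 1-7: K K P K P K K
WS row: flip the tiled sequence (start at column 7) and apply K<->P; YO and K2TOG stay.
Row 6 as worked: P P K P K P P
The 4th stitch worked is P.

== STITCH ==
P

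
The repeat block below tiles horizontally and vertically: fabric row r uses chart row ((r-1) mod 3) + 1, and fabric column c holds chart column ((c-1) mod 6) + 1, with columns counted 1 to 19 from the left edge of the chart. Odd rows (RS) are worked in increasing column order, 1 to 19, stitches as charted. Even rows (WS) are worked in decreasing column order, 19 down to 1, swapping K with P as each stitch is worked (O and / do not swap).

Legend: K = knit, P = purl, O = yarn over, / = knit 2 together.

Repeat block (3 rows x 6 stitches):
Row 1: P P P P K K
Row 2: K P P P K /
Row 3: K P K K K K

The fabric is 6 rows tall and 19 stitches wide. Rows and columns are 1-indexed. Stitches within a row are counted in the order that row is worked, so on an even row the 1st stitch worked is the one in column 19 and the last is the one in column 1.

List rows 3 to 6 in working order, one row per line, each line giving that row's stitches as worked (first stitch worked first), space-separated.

Row 3: chart row 3, RS - tile across columns 1-19 and work as-is.
Row 4: chart row 1, WS - tiled (columns 1-19): P P P P K K P P P P K K P P P P K K P; work from column 19 back to 1 with K<->P swapped.
Row 5: chart row 2, RS - tile across columns 1-19 and work as-is.
Row 6: chart row 3, WS - tiled (columns 1-19): K P K K K K K P K K K K K P K K K K K; work from column 19 back to 1 with K<->P swapped.

== ROWS AS WORKED ==
K P K K K K K P K K K K K P K K K K K
K P P K K K K P P K K K K P P K K K K
K P P P K / K P P P K / K P P P K / K
P P P P P K P P P P P K P P P P P K P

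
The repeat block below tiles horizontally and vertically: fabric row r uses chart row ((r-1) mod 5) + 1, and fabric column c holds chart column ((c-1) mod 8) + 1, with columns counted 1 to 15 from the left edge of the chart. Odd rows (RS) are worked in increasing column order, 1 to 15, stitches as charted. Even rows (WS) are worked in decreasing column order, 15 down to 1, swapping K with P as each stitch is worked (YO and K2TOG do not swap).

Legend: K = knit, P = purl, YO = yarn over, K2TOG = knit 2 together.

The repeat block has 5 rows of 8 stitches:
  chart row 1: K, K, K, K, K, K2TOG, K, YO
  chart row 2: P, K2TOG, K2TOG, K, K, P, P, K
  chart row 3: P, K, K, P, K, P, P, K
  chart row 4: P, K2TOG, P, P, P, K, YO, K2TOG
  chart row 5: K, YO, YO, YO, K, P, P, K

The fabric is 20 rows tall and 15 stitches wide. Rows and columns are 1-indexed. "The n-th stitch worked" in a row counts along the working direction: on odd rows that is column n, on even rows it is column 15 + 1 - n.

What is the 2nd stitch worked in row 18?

Stitch:
K

Derivation:
For row 18: chart row = ((18-1) mod 5) + 1 = 3; this is a WS (even) row.
Chart row 3 tiled across columns 1-15: P K K P K P P K P K K P K P P
WS: work from column 15 back to column 1 (reverse the tiled row), swapping K<->P (YO and K2TOG unchanged).
Row 18 as worked: K K P K P P K P K K P K P P K
Counting 2 along the worked row gives K.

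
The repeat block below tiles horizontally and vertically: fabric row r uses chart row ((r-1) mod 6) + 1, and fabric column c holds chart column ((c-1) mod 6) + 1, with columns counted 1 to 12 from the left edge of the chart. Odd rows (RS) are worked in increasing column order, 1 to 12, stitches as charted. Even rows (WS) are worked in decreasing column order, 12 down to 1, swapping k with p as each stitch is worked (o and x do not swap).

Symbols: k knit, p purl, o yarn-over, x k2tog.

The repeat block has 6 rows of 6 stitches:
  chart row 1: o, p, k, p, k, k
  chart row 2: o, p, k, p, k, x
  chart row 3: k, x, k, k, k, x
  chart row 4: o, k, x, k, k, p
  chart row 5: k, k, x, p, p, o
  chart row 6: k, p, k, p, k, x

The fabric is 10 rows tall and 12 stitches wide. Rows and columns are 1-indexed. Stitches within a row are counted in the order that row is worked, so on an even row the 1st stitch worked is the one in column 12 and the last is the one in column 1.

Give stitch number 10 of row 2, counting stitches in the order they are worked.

Stitch:
p

Derivation:
Row 2: (2-1) mod 6 = 1, so use chart row 2. Even row -> WS.
Chart row 2 tiled across columns 1-12: o p k p k x o p k p k x
Wrong side: read the tiled row from column 12 down to 1 and exchange k with p (leave o, x).
Row 2 as worked: x p k p k o x p k p k o
Stitch 10 in working order -> p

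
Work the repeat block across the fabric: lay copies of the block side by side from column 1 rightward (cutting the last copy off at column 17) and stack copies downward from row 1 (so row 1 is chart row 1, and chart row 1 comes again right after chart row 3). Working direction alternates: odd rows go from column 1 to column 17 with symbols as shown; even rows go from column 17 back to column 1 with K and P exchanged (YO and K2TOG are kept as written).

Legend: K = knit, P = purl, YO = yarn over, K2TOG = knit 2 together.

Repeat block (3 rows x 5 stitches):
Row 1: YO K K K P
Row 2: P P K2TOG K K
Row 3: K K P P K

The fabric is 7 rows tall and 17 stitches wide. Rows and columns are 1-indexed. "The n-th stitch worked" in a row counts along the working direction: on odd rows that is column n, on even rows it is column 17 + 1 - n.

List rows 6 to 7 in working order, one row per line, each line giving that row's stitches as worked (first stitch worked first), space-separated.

Row 6: chart row 3, WS - tiled (columns 1-17): K K P P K K K P P K K K P P K K K; work from column 17 back to 1 with K<->P swapped.
Row 7: chart row 1, RS - tile across columns 1-17 and work as-is.

== ROWS AS WORKED ==
P P P K K P P P K K P P P K K P P
YO K K K P YO K K K P YO K K K P YO K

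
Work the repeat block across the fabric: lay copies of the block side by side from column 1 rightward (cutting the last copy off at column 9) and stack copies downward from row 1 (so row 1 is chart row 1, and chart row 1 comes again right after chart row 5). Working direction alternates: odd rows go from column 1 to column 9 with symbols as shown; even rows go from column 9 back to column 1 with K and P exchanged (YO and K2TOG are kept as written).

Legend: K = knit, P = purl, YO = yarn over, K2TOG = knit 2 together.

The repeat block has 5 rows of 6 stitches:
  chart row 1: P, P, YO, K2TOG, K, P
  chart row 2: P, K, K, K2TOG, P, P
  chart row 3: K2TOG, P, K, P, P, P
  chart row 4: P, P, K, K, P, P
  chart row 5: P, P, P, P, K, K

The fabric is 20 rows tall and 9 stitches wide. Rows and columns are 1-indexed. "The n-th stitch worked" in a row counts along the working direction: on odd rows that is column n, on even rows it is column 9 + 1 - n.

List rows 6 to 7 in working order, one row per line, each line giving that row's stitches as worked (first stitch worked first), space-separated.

Row 6: chart row 1, WS - tiled (columns 1-9): P P YO K2TOG K P P P YO; work from column 9 back to 1 with K<->P swapped.
Row 7: chart row 2, RS - tile across columns 1-9 and work as-is.

Rows as worked:
YO K K K P K2TOG YO K K
P K K K2TOG P P P K K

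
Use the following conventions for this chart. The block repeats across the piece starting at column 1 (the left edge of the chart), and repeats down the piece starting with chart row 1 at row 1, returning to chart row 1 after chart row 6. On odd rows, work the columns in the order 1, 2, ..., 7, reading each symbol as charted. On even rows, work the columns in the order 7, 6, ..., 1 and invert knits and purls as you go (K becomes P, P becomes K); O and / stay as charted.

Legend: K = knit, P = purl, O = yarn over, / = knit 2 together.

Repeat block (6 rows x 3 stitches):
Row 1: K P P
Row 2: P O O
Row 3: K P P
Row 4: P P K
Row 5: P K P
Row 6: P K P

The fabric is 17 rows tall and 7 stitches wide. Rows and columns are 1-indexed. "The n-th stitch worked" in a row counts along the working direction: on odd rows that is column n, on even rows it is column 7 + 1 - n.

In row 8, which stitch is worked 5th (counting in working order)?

Result:
O

Derivation:
For row 8: chart row = ((8-1) mod 6) + 1 = 2; this is a WS (even) row.
Chart row 2 tiled across columns 1-7: P O O P O O P
Wrong side: read the tiled row from column 7 down to 1 and exchange K with P (leave O, /).
Row 8 as worked: K O O K O O K
Stitch 5 in working order -> O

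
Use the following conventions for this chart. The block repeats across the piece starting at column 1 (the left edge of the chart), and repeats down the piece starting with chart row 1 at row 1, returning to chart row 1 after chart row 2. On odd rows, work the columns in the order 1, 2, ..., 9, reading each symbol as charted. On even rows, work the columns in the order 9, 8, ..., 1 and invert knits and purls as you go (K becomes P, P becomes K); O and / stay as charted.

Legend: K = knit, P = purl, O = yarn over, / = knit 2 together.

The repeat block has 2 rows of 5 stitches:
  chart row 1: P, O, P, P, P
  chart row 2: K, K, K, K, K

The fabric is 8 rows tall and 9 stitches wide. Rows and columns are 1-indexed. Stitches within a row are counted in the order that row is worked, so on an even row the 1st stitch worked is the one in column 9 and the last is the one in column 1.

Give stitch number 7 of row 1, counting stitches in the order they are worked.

Row 1: (1-1) mod 2 = 0, so use chart row 1. Odd row -> RS.
Chart row 1 tiled across columns 1-9: P O P P P P O P P
RS: work column 1 to column 9, symbols as charted — the tiled row is the row as worked.
The 7th stitch worked is O.

Stitch:
O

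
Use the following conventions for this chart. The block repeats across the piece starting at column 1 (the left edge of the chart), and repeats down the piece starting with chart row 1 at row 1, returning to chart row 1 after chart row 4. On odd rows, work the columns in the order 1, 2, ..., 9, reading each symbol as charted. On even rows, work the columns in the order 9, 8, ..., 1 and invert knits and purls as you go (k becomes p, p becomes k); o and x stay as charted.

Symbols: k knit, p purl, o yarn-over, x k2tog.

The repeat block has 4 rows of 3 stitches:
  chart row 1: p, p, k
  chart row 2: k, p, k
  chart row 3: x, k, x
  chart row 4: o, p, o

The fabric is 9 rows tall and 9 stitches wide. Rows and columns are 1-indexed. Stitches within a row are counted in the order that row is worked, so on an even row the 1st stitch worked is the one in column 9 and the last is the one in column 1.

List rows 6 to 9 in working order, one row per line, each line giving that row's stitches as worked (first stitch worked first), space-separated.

Rows as worked:
p k p p k p p k p
x k x x k x x k x
o k o o k o o k o
p p k p p k p p k

Derivation:
Row 6: chart row 2, WS - tiled (columns 1-9): k p k k p k k p k; work from column 9 back to 1 with k<->p swapped.
Row 7: chart row 3, RS - tile across columns 1-9 and work as-is.
Row 8: chart row 4, WS - tiled (columns 1-9): o p o o p o o p o; work from column 9 back to 1 with k<->p swapped.
Row 9: chart row 1, RS - tile across columns 1-9 and work as-is.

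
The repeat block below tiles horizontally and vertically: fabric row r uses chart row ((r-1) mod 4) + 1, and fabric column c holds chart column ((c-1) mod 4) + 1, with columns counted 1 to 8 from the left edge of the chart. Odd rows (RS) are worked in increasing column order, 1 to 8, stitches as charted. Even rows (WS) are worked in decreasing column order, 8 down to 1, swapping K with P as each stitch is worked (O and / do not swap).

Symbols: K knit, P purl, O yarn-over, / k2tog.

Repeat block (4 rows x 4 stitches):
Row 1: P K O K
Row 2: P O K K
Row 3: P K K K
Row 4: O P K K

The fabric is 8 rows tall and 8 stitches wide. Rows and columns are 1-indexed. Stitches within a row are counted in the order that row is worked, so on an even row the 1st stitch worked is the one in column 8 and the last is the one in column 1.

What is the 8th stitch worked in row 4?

Row 4: (4-1) mod 4 = 3, so use chart row 4. Even row -> WS.
Chart row 4 tiled across columns 1-8: O P K K O P K K
Wrong side: read the tiled row from column 8 down to 1 and exchange K with P (leave O, /).
Row 4 as worked: P P K O P P K O
Counting 8 along the worked row gives O.

Result:
O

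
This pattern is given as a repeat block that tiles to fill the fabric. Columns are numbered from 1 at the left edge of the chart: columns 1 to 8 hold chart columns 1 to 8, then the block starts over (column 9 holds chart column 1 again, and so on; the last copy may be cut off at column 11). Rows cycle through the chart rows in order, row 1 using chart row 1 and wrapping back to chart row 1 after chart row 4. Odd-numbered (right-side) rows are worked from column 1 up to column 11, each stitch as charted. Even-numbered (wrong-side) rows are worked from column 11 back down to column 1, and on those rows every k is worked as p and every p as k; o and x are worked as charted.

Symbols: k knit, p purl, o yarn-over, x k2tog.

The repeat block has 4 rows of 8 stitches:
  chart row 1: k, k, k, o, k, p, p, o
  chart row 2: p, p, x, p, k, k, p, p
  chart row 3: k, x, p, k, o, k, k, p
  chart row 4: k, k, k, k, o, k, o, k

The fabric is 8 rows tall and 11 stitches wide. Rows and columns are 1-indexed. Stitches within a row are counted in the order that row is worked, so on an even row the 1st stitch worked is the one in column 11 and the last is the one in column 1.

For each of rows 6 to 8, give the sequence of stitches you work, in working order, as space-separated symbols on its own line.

Row 6: chart row 2, WS - tiled (columns 1-11): p p x p k k p p p p x; work from column 11 back to 1 with k<->p swapped.
Row 7: chart row 3, RS - tile across columns 1-11 and work as-is.
Row 8: chart row 4, WS - tiled (columns 1-11): k k k k o k o k k k k; work from column 11 back to 1 with k<->p swapped.

Rows as worked:
x k k k k p p k x k k
k x p k o k k p k x p
p p p p o p o p p p p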